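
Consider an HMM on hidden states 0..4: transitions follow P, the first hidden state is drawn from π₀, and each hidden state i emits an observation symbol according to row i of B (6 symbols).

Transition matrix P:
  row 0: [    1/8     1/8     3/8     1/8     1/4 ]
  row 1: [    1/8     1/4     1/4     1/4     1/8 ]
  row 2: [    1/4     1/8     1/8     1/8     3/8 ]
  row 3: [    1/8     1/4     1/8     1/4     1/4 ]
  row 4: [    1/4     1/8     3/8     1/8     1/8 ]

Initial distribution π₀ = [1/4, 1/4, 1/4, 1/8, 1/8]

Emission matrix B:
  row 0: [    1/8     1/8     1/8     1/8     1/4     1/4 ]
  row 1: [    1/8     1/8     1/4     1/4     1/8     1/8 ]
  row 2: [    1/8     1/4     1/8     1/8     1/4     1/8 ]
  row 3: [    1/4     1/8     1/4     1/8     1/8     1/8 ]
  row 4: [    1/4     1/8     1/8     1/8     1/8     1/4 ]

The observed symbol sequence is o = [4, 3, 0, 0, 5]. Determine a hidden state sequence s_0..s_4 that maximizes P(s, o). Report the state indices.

t=0: δ = [6.250e-02, 3.125e-02, 6.250e-02, 1.562e-02, 1.562e-02]  (obs o_0=4)
t=1: δ = [1.953e-03, 1.953e-03, 2.930e-03, 9.766e-04, 2.930e-03]  ψ = [2, 0, 0, 0, 2]  (obs o_1=3)
t=2: δ = [9.155e-05, 6.104e-05, 1.373e-04, 1.221e-04, 2.747e-04]  ψ = [2, 1, 4, 1, 2]  (obs o_2=0)
t=3: δ = [8.583e-06, 4.292e-06, 1.287e-05, 8.583e-06, 1.287e-05]  ψ = [4, 4, 4, 4, 2]  (obs o_3=0)
t=4: δ = [8.047e-07, 2.682e-07, 6.035e-07, 2.682e-07, 1.207e-06]  ψ = [2, 3, 4, 3, 2]  (obs o_4=5)
backtrack: best end state = 4; path = [0, 2, 4, 2, 4]

path = [0, 2, 4, 2, 4]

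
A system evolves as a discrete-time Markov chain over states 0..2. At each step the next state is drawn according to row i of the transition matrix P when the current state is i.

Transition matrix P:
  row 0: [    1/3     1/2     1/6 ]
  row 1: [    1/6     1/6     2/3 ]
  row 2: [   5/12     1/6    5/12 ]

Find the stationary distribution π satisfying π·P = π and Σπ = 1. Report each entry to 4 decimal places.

Balance equations π_j = Σ_i π_i·P[i][j]:
  π_0 = 1/3·π_0 + 1/6·π_1 + 5/12·π_2
  π_1 = 1/2·π_0 + 1/6·π_1 + 1/6·π_2
  normalize: π_0 + π_1 + π_2 = 1
Solving the linear system gives exactly π = [9/28, 23/84, 17/42].

π = [0.3214, 0.2738, 0.4048]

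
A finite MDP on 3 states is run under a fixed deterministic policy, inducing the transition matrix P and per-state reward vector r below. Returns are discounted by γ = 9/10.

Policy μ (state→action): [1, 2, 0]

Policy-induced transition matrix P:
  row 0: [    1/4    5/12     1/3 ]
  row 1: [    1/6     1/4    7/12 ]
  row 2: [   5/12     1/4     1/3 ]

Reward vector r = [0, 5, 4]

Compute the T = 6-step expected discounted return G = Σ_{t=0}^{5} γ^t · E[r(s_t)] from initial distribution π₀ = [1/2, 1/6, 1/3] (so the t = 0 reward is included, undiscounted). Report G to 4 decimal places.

t=0: π = [0.5000, 0.1667, 0.3333], E[r] = 2.1667, γ^t·E[r] = 2.166667, running G = 2.166667
t=1: π = [0.2917, 0.3333, 0.3750], E[r] = 3.1667, γ^t·E[r] = 2.850000, running G = 5.016667
t=2: π = [0.2847, 0.2986, 0.4167], E[r] = 3.1597, γ^t·E[r] = 2.559375, running G = 7.576042
t=3: π = [0.2946, 0.2975, 0.4080], E[r] = 3.1192, γ^t·E[r] = 2.273906, running G = 9.849948
t=4: π = [0.2932, 0.2991, 0.4077], E[r] = 3.1263, γ^t·E[r] = 2.051135, running G = 11.901083
t=5: π = [0.2930, 0.2989, 0.4081], E[r] = 3.1268, γ^t·E[r] = 1.846325, running G = 13.747408

G = 13.7474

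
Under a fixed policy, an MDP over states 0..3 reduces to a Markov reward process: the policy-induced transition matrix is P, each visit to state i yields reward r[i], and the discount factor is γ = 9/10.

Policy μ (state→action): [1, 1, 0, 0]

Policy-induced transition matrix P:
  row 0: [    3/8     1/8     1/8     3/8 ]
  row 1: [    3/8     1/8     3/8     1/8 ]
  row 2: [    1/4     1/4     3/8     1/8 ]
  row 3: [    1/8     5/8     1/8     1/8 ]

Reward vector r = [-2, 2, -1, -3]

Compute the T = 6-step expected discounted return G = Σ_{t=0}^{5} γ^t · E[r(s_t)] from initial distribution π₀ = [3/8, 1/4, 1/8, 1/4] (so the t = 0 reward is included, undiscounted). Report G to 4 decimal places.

G = -4.5288

t=0: π = [0.3750, 0.2500, 0.1250, 0.2500], E[r] = -1.1250, γ^t·E[r] = -1.125000, running G = -1.125000
t=1: π = [0.2969, 0.2656, 0.2188, 0.2188], E[r] = -0.9375, γ^t·E[r] = -0.843750, running G = -1.968750
t=2: π = [0.2930, 0.2617, 0.2461, 0.1992], E[r] = -0.9063, γ^t·E[r] = -0.734063, running G = -2.702813
t=3: π = [0.2944, 0.2554, 0.2520, 0.1982], E[r] = -0.9248, γ^t·E[r] = -0.674183, running G = -3.376995
t=4: π = [0.2939, 0.2556, 0.2518, 0.1986], E[r] = -0.9243, γ^t·E[r] = -0.606444, running G = -3.983439
t=5: π = [0.2939, 0.2558, 0.2519, 0.1985], E[r] = -0.9235, γ^t·E[r] = -0.545313, running G = -4.528752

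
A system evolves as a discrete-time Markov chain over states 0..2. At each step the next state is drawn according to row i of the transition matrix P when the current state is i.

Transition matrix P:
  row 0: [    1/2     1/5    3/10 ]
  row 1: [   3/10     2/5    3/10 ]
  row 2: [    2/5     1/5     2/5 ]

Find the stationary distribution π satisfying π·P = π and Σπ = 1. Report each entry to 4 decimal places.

π = [0.4167, 0.2500, 0.3333]

Balance equations π_j = Σ_i π_i·P[i][j]:
  π_0 = 1/2·π_0 + 3/10·π_1 + 2/5·π_2
  π_1 = 1/5·π_0 + 2/5·π_1 + 1/5·π_2
  normalize: π_0 + π_1 + π_2 = 1
Solving the linear system gives exactly π = [5/12, 1/4, 1/3].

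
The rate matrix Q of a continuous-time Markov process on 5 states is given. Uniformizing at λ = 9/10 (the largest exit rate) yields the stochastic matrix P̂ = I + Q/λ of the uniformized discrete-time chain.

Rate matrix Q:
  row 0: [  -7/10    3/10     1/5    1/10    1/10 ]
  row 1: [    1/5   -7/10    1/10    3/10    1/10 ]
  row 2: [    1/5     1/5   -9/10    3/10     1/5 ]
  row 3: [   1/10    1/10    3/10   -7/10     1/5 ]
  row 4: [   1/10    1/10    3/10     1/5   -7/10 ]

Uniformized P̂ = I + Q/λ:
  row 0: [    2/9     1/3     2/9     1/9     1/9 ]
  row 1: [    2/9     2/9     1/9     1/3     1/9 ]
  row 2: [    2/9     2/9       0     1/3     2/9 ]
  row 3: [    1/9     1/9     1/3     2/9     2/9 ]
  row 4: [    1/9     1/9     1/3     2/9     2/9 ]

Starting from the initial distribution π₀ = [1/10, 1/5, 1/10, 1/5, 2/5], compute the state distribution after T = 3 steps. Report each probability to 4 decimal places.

t=0: π = [0.1000, 0.2000, 0.1000, 0.2000, 0.4000]
t=1: π = [0.1556, 0.1667, 0.2444, 0.2444, 0.1889]
t=2: π = [0.1741, 0.1914, 0.1975, 0.2506, 0.1864]
t=3: π = [0.1737, 0.1930, 0.2056, 0.2461, 0.1816]

π = [0.1737, 0.1930, 0.2056, 0.2461, 0.1816]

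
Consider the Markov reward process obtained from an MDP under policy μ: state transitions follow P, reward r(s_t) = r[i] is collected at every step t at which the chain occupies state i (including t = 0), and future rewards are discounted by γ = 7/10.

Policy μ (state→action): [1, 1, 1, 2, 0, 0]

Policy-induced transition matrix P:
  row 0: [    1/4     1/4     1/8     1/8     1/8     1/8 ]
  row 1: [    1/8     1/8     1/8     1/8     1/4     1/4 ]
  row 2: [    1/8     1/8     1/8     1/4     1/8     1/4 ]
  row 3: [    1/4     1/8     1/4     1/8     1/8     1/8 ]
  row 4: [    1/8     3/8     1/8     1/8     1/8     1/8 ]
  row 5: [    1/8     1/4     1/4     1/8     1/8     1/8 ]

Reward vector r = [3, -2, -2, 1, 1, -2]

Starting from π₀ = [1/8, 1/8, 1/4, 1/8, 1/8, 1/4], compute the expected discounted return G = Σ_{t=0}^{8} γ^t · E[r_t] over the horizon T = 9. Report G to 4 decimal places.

G = -1.2921

t=0: π = [0.1250, 0.1250, 0.2500, 0.1250, 0.1250, 0.2500], E[r] = -0.6250, γ^t·E[r] = -0.625000, running G = -0.625000
t=1: π = [0.1563, 0.2031, 0.1719, 0.1563, 0.1406, 0.1719], E[r] = -0.3281, γ^t·E[r] = -0.229688, running G = -0.854688
t=2: π = [0.1641, 0.2012, 0.1660, 0.1465, 0.1504, 0.1719], E[r] = -0.2891, γ^t·E[r] = -0.141641, running G = -0.996328
t=3: π = [0.1638, 0.2046, 0.1648, 0.1458, 0.1501, 0.1709], E[r] = -0.2932, γ^t·E[r] = -0.100572, running G = -1.096900
t=4: π = [0.1637, 0.2044, 0.1646, 0.1456, 0.1506, 0.1712], E[r] = -0.2930, γ^t·E[r] = -0.070349, running G = -1.167249
t=5: π = [0.1637, 0.2045, 0.1646, 0.1456, 0.1505, 0.1711], E[r] = -0.2933, γ^t·E[r] = -0.049300, running G = -1.216549
t=6: π = [0.1637, 0.2045, 0.1646, 0.1456, 0.1506, 0.1711], E[r] = -0.2933, γ^t·E[r] = -0.034508, running G = -1.251058
t=7: π = [0.1637, 0.2045, 0.1646, 0.1456, 0.1506, 0.1711], E[r] = -0.2933, γ^t·E[r] = -0.024157, running G = -1.275215
t=8: π = [0.1637, 0.2045, 0.1646, 0.1456, 0.1506, 0.1711], E[r] = -0.2933, γ^t·E[r] = -0.016910, running G = -1.292125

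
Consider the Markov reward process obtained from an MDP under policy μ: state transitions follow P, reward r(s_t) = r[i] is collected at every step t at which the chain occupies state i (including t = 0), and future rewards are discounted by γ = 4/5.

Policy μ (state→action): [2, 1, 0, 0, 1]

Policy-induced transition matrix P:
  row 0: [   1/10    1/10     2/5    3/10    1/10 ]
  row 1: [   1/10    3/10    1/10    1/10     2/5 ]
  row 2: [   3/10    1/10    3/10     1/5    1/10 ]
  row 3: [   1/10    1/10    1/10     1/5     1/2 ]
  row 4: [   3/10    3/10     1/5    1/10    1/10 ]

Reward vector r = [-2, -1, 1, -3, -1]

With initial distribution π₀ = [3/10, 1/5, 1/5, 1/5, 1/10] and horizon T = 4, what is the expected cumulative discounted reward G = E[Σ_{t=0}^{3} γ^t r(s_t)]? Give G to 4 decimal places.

G = -3.4343

t=0: π = [0.3000, 0.2000, 0.2000, 0.2000, 0.1000], E[r] = -1.3000, γ^t·E[r] = -1.300000, running G = -1.300000
t=1: π = [0.1600, 0.1600, 0.2400, 0.2000, 0.2400], E[r] = -1.0800, γ^t·E[r] = -0.864000, running G = -2.164000
t=2: π = [0.1960, 0.1800, 0.2200, 0.1760, 0.2280], E[r] = -1.1080, γ^t·E[r] = -0.709120, running G = -2.873120
t=3: π = [0.1896, 0.1816, 0.2256, 0.1788, 0.2244], E[r] = -1.0960, γ^t·E[r] = -0.561152, running G = -3.434272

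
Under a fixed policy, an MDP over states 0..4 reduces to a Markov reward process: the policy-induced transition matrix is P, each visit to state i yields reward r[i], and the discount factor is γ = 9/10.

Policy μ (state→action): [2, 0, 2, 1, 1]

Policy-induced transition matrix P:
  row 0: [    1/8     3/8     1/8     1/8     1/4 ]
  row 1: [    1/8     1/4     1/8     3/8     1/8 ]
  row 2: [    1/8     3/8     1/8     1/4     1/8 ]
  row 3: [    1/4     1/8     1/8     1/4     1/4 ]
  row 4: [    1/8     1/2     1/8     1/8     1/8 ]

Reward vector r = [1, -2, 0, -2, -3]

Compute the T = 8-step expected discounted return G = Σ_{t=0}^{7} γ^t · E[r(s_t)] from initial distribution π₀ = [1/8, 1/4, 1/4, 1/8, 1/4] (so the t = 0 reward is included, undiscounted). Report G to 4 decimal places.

G = -8.2435

t=0: π = [0.1250, 0.2500, 0.2500, 0.1250, 0.2500], E[r] = -1.3750, γ^t·E[r] = -1.375000, running G = -1.375000
t=1: π = [0.1406, 0.3438, 0.1250, 0.2344, 0.1563], E[r] = -1.4844, γ^t·E[r] = -1.335938, running G = -2.710938
t=2: π = [0.1543, 0.2930, 0.1250, 0.2559, 0.1719], E[r] = -1.4590, γ^t·E[r] = -1.181777, running G = -3.892715
t=3: π = [0.1570, 0.2959, 0.1250, 0.2458, 0.1763], E[r] = -1.4553, γ^t·E[r] = -1.060930, running G = -4.953645
t=4: π = [0.1557, 0.2986, 0.1250, 0.2453, 0.1754], E[r] = -1.4582, γ^t·E[r] = -0.956699, running G = -5.910344
t=5: π = [0.1557, 0.2983, 0.1250, 0.2459, 0.1751], E[r] = -1.4581, γ^t·E[r] = -0.861013, running G = -6.771357
t=6: π = [0.1557, 0.2981, 0.1250, 0.2459, 0.1752], E[r] = -1.4580, γ^t·E[r] = -0.774827, running G = -7.546184
t=7: π = [0.1557, 0.2982, 0.1250, 0.2459, 0.1752], E[r] = -1.4580, γ^t·E[r] = -0.697349, running G = -8.243534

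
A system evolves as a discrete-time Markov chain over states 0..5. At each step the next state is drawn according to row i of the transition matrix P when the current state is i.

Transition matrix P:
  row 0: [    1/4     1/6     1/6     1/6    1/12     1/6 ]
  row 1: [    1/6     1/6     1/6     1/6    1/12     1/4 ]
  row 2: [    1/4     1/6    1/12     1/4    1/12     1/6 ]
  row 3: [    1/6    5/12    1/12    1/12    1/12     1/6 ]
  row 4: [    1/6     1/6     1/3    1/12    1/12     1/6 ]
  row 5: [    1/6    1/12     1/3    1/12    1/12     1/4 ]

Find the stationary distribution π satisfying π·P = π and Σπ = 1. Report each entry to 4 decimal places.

π = [0.1987, 0.1867, 0.1860, 0.1465, 0.0833, 0.1988]

Balance equations π_j = Σ_i π_i·P[i][j]:
  π_0 = 1/4·π_0 + 1/6·π_1 + 1/4·π_2 + 1/6·π_3 + 1/6·π_4 + 1/6·π_5
  π_1 = 1/6·π_0 + 1/6·π_1 + 1/6·π_2 + 5/12·π_3 + 1/6·π_4 + 1/12·π_5
  π_2 = 1/6·π_0 + 1/6·π_1 + 1/12·π_2 + 1/12·π_3 + 1/3·π_4 + 1/3·π_5
  π_3 = 1/6·π_0 + 1/6·π_1 + 1/4·π_2 + 1/12·π_3 + 1/12·π_4 + 1/12·π_5
  π_4 = 1/12·π_0 + 1/12·π_1 + 1/12·π_2 + 1/12·π_3 + 1/12·π_4 + 1/12·π_5
  normalize: π_0 + π_1 + π_2 + π_3 + π_4 + π_5 = 1
Solving the linear system gives exactly π = [17999/90572, 16911/90572, 16845/90572, 39793/271716, 1/12, 18005/90572].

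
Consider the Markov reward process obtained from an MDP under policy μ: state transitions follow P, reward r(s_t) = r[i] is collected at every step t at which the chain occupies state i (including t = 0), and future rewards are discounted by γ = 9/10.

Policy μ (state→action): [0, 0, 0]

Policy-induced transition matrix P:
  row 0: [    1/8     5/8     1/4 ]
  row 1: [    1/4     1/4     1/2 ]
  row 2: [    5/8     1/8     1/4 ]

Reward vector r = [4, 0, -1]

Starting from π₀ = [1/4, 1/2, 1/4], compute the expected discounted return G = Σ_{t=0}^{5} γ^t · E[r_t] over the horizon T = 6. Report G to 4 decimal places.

t=0: π = [0.2500, 0.5000, 0.2500], E[r] = 0.7500, γ^t·E[r] = 0.750000, running G = 0.750000
t=1: π = [0.3125, 0.3125, 0.3750], E[r] = 0.8750, γ^t·E[r] = 0.787500, running G = 1.537500
t=2: π = [0.3516, 0.3203, 0.3281], E[r] = 1.0781, γ^t·E[r] = 0.873281, running G = 2.410781
t=3: π = [0.3291, 0.3408, 0.3301], E[r] = 0.9863, γ^t·E[r] = 0.719033, running G = 3.129814
t=4: π = [0.3326, 0.3322, 0.3352], E[r] = 0.9954, γ^t·E[r] = 0.653057, running G = 3.782871
t=5: π = [0.3341, 0.3328, 0.3330], E[r] = 1.0034, γ^t·E[r] = 0.592526, running G = 4.375397

G = 4.3754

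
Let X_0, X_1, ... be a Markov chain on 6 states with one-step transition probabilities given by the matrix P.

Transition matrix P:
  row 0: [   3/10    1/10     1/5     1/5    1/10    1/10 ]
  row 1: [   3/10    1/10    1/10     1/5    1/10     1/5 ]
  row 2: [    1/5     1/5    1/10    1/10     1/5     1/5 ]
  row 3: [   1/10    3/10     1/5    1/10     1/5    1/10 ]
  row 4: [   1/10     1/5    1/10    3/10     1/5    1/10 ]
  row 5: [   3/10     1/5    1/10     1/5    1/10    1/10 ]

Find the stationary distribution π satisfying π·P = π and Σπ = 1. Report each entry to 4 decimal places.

π = [0.2201, 0.1784, 0.1403, 0.1824, 0.1470, 0.1319]

Balance equations π_j = Σ_i π_i·P[i][j]:
  π_0 = 3/10·π_0 + 3/10·π_1 + 1/5·π_2 + 1/10·π_3 + 1/10·π_4 + 3/10·π_5
  π_1 = 1/10·π_0 + 1/10·π_1 + 1/5·π_2 + 3/10·π_3 + 1/5·π_4 + 1/5·π_5
  π_2 = 1/5·π_0 + 1/10·π_1 + 1/10·π_2 + 1/5·π_3 + 1/10·π_4 + 1/10·π_5
  π_3 = 1/5·π_0 + 1/5·π_1 + 1/10·π_2 + 1/10·π_3 + 3/10·π_4 + 1/5·π_5
  π_4 = 1/10·π_0 + 1/10·π_1 + 1/5·π_2 + 1/5·π_3 + 1/5·π_4 + 1/10·π_5
  normalize: π_0 + π_1 + π_2 + π_3 + π_4 + π_5 = 1
Solving the linear system gives exactly π = [2197/9982, 9794/54901, 100/713, 1821/9982, 1467/9982, 14479/109802].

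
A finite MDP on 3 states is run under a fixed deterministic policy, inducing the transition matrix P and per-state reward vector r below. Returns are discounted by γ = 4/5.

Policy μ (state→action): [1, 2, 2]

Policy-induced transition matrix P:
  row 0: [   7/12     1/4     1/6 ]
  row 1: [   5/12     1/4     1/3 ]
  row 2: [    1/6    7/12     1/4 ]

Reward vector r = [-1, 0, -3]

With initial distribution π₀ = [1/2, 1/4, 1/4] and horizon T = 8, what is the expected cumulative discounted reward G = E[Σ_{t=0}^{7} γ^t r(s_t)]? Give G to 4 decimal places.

G = -4.8742

t=0: π = [0.5000, 0.2500, 0.2500], E[r] = -1.2500, γ^t·E[r] = -1.250000, running G = -1.250000
t=1: π = [0.4375, 0.3333, 0.2292], E[r] = -1.1250, γ^t·E[r] = -0.900000, running G = -2.150000
t=2: π = [0.4323, 0.3264, 0.2413], E[r] = -1.1563, γ^t·E[r] = -0.740000, running G = -2.890000
t=3: π = [0.4284, 0.3304, 0.2412], E[r] = -1.1519, γ^t·E[r] = -0.589778, running G = -3.479778
t=4: π = [0.4278, 0.3304, 0.2418], E[r] = -1.1533, γ^t·E[r] = -0.472385, running G = -3.952163
t=5: π = [0.4275, 0.3306, 0.2419], E[r] = -1.1532, γ^t·E[r] = -0.377867, running G = -4.330030
t=6: π = [0.4274, 0.3306, 0.2419], E[r] = -1.1532, γ^t·E[r] = -0.302311, running G = -4.632340
t=7: π = [0.4274, 0.3306, 0.2419], E[r] = -1.1532, γ^t·E[r] = -0.241848, running G = -4.874188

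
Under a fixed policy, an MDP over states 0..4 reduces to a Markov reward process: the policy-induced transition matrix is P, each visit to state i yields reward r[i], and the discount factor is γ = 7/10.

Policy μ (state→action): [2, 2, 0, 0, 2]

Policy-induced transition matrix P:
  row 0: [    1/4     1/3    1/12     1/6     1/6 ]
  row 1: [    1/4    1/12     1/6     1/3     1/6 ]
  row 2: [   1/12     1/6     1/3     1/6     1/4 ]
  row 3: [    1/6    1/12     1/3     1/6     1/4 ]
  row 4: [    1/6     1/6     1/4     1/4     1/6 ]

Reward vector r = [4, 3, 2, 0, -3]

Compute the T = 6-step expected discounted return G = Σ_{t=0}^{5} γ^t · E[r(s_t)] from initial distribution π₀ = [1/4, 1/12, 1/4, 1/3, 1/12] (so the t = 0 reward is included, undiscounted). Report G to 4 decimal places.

t=0: π = [0.2500, 0.0833, 0.2500, 0.3333, 0.0833], E[r] = 1.5000, γ^t·E[r] = 1.500000, running G = 1.500000
t=1: π = [0.1736, 0.1736, 0.2500, 0.1875, 0.2153], E[r] = 1.0694, γ^t·E[r] = 0.748611, running G = 2.248611
t=2: π = [0.1748, 0.1655, 0.2431, 0.2135, 0.2031], E[r] = 1.0723, γ^t·E[r] = 0.525446, running G = 2.774057
t=3: π = [0.1748, 0.1642, 0.2451, 0.2112, 0.2047], E[r] = 1.0678, γ^t·E[r] = 0.366257, running G = 3.140314
t=4: π = [0.1745, 0.1645, 0.2452, 0.2111, 0.2047], E[r] = 1.0678, γ^t·E[r] = 0.256388, running G = 3.396701
t=5: π = [0.1745, 0.1644, 0.2452, 0.2111, 0.2047], E[r] = 1.0677, γ^t·E[r] = 0.179442, running G = 3.576144

G = 3.5761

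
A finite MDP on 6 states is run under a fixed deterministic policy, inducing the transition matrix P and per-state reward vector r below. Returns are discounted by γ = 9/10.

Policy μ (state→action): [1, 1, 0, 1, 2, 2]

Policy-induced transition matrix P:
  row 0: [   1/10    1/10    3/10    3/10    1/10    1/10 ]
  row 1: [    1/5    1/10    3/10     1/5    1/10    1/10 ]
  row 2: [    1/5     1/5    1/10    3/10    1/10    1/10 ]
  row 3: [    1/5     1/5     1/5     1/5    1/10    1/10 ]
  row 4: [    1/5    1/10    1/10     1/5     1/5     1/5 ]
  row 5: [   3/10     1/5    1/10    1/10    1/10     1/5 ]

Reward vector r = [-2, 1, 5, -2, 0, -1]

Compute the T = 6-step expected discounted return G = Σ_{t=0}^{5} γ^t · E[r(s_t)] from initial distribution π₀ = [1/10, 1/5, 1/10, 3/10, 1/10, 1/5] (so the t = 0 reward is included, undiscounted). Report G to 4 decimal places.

t=0: π = [0.1000, 0.2000, 0.1000, 0.3000, 0.1000, 0.2000], E[r] = -0.3000, γ^t·E[r] = -0.300000, running G = -0.300000
t=1: π = [0.2100, 0.1600, 0.1900, 0.2000, 0.1100, 0.1300], E[r] = 0.1600, γ^t·E[r] = 0.144000, running G = -0.156000
t=2: π = [0.1920, 0.1520, 0.1940, 0.2270, 0.1110, 0.1240], E[r] = 0.1600, γ^t·E[r] = 0.129600, running G = -0.026400
t=3: π = [0.1932, 0.1545, 0.1915, 0.2262, 0.1111, 0.1235], E[r] = 0.1497, γ^t·E[r] = 0.109131, running G = 0.082731
t=4: π = [0.1930, 0.1541, 0.1922, 0.2261, 0.1111, 0.1235], E[r] = 0.1532, γ^t·E[r] = 0.100488, running G = 0.183220
t=5: π = [0.1930, 0.1542, 0.1920, 0.2262, 0.1111, 0.1235], E[r] = 0.1525, γ^t·E[r] = 0.090047, running G = 0.273266

G = 0.2733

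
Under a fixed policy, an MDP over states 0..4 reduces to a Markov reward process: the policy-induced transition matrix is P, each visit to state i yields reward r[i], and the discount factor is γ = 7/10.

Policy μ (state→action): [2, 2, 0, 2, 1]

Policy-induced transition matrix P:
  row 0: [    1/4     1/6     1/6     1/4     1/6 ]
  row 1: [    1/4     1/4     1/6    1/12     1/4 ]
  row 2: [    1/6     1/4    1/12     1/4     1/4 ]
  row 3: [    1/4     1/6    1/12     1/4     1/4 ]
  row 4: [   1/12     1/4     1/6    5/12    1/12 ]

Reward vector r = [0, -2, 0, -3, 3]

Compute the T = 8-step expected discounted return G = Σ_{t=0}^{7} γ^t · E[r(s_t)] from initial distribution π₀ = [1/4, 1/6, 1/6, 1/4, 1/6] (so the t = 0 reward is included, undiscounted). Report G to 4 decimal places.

G = -1.7992

t=0: π = [0.2500, 0.1667, 0.1667, 0.2500, 0.1667], E[r] = -0.5833, γ^t·E[r] = -0.583333, running G = -0.583333
t=1: π = [0.2083, 0.2083, 0.1319, 0.2500, 0.2014], E[r] = -0.5625, γ^t·E[r] = -0.393750, running G = -0.977083
t=2: π = [0.2054, 0.2118, 0.1348, 0.2488, 0.1991], E[r] = -0.5729, γ^t·E[r] = -0.280729, running G = -1.257813
t=3: π = [0.2056, 0.2121, 0.1347, 0.2479, 0.1997], E[r] = -0.5688, γ^t·E[r] = -0.195104, running G = -1.452917
t=4: π = [0.2055, 0.2122, 0.1348, 0.2479, 0.1996], E[r] = -0.5694, γ^t·E[r] = -0.136725, running G = -1.589641
t=5: π = [0.2055, 0.2122, 0.1348, 0.2479, 0.1996], E[r] = -0.5693, γ^t·E[r] = -0.095679, running G = -1.685321
t=6: π = [0.2055, 0.2122, 0.1348, 0.2479, 0.1996], E[r] = -0.5693, γ^t·E[r] = -0.066979, running G = -1.752300
t=7: π = [0.2055, 0.2122, 0.1348, 0.2479, 0.1996], E[r] = -0.5693, γ^t·E[r] = -0.046885, running G = -1.799185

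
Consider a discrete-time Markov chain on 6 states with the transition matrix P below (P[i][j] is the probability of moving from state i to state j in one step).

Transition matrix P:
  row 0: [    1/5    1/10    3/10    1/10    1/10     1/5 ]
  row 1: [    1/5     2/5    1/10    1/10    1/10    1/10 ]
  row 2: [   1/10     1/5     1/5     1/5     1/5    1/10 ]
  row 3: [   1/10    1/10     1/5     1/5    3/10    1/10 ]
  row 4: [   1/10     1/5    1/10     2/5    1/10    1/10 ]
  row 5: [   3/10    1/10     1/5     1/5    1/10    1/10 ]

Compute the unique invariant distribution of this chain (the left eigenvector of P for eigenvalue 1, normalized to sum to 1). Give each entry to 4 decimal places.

π = [0.1581, 0.1912, 0.1809, 0.1966, 0.1574, 0.1158]

Balance equations π_j = Σ_i π_i·P[i][j]:
  π_0 = 1/5·π_0 + 1/5·π_1 + 1/10·π_2 + 1/10·π_3 + 1/10·π_4 + 3/10·π_5
  π_1 = 1/10·π_0 + 2/5·π_1 + 1/5·π_2 + 1/10·π_3 + 1/5·π_4 + 1/10·π_5
  π_2 = 3/10·π_0 + 1/10·π_1 + 1/5·π_2 + 1/5·π_3 + 1/10·π_4 + 1/5·π_5
  π_3 = 1/10·π_0 + 1/10·π_1 + 1/5·π_2 + 1/5·π_3 + 2/5·π_4 + 1/5·π_5
  π_4 = 1/10·π_0 + 1/10·π_1 + 1/5·π_2 + 3/10·π_3 + 1/10·π_4 + 1/10·π_5
  normalize: π_0 + π_1 + π_2 + π_3 + π_4 + π_5 = 1
Solving the linear system gives exactly π = [6003/37972, 165/863, 6871/37972, 1357/6904, 5977/37972, 8795/75944].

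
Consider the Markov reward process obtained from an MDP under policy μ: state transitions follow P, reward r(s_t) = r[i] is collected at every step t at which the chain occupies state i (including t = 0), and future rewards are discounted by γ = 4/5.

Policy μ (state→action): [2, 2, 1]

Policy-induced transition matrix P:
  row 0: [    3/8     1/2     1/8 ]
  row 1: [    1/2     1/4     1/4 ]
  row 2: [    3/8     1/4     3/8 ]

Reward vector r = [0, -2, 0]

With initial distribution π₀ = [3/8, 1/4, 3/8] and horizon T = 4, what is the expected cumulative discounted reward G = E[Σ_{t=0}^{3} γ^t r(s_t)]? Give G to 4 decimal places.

t=0: π = [0.3750, 0.2500, 0.3750], E[r] = -0.5000, γ^t·E[r] = -0.500000, running G = -0.500000
t=1: π = [0.4063, 0.3438, 0.2500], E[r] = -0.6875, γ^t·E[r] = -0.550000, running G = -1.050000
t=2: π = [0.4180, 0.3516, 0.2305], E[r] = -0.7031, γ^t·E[r] = -0.450000, running G = -1.500000
t=3: π = [0.4189, 0.3545, 0.2266], E[r] = -0.7090, γ^t·E[r] = -0.363000, running G = -1.863000

G = -1.8630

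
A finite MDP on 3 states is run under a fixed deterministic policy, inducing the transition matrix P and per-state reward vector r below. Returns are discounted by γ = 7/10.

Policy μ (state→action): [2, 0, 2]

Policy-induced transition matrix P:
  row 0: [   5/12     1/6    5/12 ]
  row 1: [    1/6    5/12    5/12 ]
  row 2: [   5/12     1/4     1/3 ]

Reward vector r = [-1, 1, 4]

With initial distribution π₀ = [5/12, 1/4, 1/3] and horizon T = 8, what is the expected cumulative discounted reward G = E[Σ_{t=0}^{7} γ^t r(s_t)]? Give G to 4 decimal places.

G = 4.2787

t=0: π = [0.4167, 0.2500, 0.3333], E[r] = 1.1667, γ^t·E[r] = 1.166667, running G = 1.166667
t=1: π = [0.3542, 0.2569, 0.3889], E[r] = 1.4583, γ^t·E[r] = 1.020833, running G = 2.187500
t=2: π = [0.3524, 0.2633, 0.3843], E[r] = 1.4479, γ^t·E[r] = 0.709479, running G = 2.896979
t=3: π = [0.3508, 0.2645, 0.3846], E[r] = 1.4523, γ^t·E[r] = 0.498124, running G = 3.395103
t=4: π = [0.3505, 0.2648, 0.3846], E[r] = 1.4528, γ^t·E[r] = 0.348808, running G = 3.743912
t=5: π = [0.3505, 0.2649, 0.3846], E[r] = 1.4529, γ^t·E[r] = 0.244195, running G = 3.988107
t=6: π = [0.3504, 0.2650, 0.3846], E[r] = 1.4530, γ^t·E[r] = 0.170941, running G = 4.159048
t=7: π = [0.3504, 0.2650, 0.3846], E[r] = 1.4530, γ^t·E[r] = 0.119660, running G = 4.278708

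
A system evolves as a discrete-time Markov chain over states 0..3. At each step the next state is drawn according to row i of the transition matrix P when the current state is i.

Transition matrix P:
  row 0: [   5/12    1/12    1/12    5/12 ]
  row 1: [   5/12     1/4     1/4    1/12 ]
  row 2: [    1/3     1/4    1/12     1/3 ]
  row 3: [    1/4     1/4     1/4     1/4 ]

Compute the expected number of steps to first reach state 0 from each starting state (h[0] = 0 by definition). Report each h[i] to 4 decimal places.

First-step conditioning: h[0] = 0; for i ≠ 0, h[i] = 1 + Σ_k P[i][k]·h[k].
  h[1] = 1 + 1/4·h[1] + 1/4·h[2] + 1/12·h[3]
  h[2] = 1 + 1/4·h[1] + 1/12·h[2] + 1/3·h[3]
  h[3] = 1 + 1/4·h[1] + 1/4·h[2] + 1/4·h[3]
Solving the 3×3 linear system over states ≠ 0 gives exactly h = [0, 35/13, 3, 42/13] (h[0] = 0 is the target).

h = [0.0000, 2.6923, 3.0000, 3.2308]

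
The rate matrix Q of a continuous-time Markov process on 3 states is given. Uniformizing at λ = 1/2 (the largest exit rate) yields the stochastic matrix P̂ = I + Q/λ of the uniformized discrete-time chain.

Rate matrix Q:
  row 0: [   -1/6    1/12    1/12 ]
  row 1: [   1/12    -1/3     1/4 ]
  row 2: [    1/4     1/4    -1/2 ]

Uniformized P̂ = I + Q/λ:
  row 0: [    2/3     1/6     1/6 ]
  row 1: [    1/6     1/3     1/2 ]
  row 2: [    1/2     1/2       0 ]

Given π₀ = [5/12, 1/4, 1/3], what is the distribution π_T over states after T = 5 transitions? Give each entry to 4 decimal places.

t=0: π = [0.4167, 0.2500, 0.3333]
t=1: π = [0.4861, 0.3194, 0.1944]
t=2: π = [0.4745, 0.2847, 0.2407]
t=3: π = [0.4842, 0.2944, 0.2215]
t=4: π = [0.4826, 0.2895, 0.2279]
t=5: π = [0.4839, 0.2909, 0.2252]

π = [0.4839, 0.2909, 0.2252]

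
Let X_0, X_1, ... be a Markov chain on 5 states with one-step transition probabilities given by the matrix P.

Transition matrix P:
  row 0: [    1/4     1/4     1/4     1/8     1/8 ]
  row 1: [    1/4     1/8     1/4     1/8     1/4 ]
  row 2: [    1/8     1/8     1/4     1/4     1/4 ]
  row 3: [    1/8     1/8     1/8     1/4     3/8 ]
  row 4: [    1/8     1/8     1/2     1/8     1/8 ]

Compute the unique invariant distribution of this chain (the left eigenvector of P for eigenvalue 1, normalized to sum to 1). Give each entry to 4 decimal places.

π = [0.1636, 0.1455, 0.2832, 0.1833, 0.2244]

Balance equations π_j = Σ_i π_i·P[i][j]:
  π_0 = 1/4·π_0 + 1/4·π_1 + 1/8·π_2 + 1/8·π_3 + 1/8·π_4
  π_1 = 1/4·π_0 + 1/8·π_1 + 1/8·π_2 + 1/8·π_3 + 1/8·π_4
  π_2 = 1/4·π_0 + 1/4·π_1 + 1/4·π_2 + 1/8·π_3 + 1/2·π_4
  π_3 = 1/8·π_0 + 1/8·π_1 + 1/4·π_2 + 1/4·π_3 + 1/8·π_4
  normalize: π_0 + π_1 + π_2 + π_3 + π_4 = 1
Solving the linear system gives exactly π = [9/55, 8/55, 1137/4015, 736/4015, 901/4015].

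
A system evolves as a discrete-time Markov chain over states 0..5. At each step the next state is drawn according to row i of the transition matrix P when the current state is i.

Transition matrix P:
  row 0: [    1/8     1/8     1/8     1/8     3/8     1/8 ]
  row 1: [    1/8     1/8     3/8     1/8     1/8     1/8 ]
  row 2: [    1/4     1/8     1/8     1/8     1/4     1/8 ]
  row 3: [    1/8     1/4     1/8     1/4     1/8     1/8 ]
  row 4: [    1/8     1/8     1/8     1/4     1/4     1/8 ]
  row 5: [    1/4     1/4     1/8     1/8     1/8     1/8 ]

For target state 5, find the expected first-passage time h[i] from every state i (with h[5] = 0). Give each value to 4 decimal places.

h = [8.0000, 8.0000, 8.0000, 8.0000, 8.0000, 0.0000]

First-step conditioning: h[5] = 0; for i ≠ 5, h[i] = 1 + Σ_k P[i][k]·h[k].
  h[0] = 1 + 1/8·h[0] + 1/8·h[1] + 1/8·h[2] + 1/8·h[3] + 3/8·h[4]
  h[1] = 1 + 1/8·h[0] + 1/8·h[1] + 3/8·h[2] + 1/8·h[3] + 1/8·h[4]
  h[2] = 1 + 1/4·h[0] + 1/8·h[1] + 1/8·h[2] + 1/8·h[3] + 1/4·h[4]
  h[3] = 1 + 1/8·h[0] + 1/4·h[1] + 1/8·h[2] + 1/4·h[3] + 1/8·h[4]
  h[4] = 1 + 1/8·h[0] + 1/8·h[1] + 1/8·h[2] + 1/4·h[3] + 1/4·h[4]
Solving the 5×5 linear system over states ≠ 5 gives exactly h = [8, 8, 8, 8, 8, 0] (h[5] = 0 is the target).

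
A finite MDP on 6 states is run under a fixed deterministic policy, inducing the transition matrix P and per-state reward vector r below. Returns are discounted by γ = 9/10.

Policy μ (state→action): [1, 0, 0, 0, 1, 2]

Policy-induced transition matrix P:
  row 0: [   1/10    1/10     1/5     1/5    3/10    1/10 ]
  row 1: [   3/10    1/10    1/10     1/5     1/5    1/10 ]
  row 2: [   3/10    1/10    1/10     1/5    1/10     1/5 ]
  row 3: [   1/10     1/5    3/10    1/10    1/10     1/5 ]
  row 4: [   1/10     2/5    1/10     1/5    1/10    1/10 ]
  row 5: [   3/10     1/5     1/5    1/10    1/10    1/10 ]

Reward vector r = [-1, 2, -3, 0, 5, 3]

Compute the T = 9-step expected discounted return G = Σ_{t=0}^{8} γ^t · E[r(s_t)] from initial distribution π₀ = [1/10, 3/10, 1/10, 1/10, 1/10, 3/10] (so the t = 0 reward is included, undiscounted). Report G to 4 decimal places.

G = 5.8461

t=0: π = [0.1000, 0.3000, 0.1000, 0.1000, 0.1000, 0.3000], E[r] = 1.6000, γ^t·E[r] = 1.600000, running G = 1.600000
t=1: π = [0.2400, 0.1700, 0.1600, 0.1600, 0.1500, 0.1200], E[r] = 0.7300, γ^t·E[r] = 0.657000, running G = 2.257000
t=2: π = [0.1900, 0.1730, 0.1680, 0.1720, 0.1650, 0.1320], E[r] = 0.8730, γ^t·E[r] = 0.707130, running G = 2.964130
t=3: π = [0.1946, 0.1799, 0.1666, 0.1696, 0.1553, 0.1340], E[r] = 0.8439, γ^t·E[r] = 0.615203, running G = 3.579333
t=4: π = [0.1961, 0.1770, 0.1668, 0.1696, 0.1569, 0.1336], E[r] = 0.8429, γ^t·E[r] = 0.553007, running G = 4.132340
t=5: π = [0.1955, 0.1774, 0.1669, 0.1697, 0.1569, 0.1336], E[r] = 0.8441, γ^t·E[r] = 0.498450, running G = 4.630790
t=6: π = [0.1956, 0.1774, 0.1668, 0.1697, 0.1568, 0.1337], E[r] = 0.8438, γ^t·E[r] = 0.448445, running G = 5.079234
t=7: π = [0.1956, 0.1774, 0.1669, 0.1697, 0.1569, 0.1337], E[r] = 0.8439, γ^t·E[r] = 0.403613, running G = 5.482847
t=8: π = [0.1956, 0.1774, 0.1669, 0.1697, 0.1569, 0.1337], E[r] = 0.8439, γ^t·E[r] = 0.363254, running G = 5.846102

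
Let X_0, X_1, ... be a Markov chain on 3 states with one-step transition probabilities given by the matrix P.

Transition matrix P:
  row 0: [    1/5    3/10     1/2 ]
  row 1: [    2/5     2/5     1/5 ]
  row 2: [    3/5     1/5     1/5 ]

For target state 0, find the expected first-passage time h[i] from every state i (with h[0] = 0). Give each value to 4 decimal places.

First-step conditioning: h[0] = 0; for i ≠ 0, h[i] = 1 + Σ_k P[i][k]·h[k].
  h[1] = 1 + 2/5·h[1] + 1/5·h[2]
  h[2] = 1 + 1/5·h[1] + 1/5·h[2]
Solving the 2×2 linear system over states ≠ 0 gives exactly h = [0, 25/11, 20/11] (h[0] = 0 is the target).

h = [0.0000, 2.2727, 1.8182]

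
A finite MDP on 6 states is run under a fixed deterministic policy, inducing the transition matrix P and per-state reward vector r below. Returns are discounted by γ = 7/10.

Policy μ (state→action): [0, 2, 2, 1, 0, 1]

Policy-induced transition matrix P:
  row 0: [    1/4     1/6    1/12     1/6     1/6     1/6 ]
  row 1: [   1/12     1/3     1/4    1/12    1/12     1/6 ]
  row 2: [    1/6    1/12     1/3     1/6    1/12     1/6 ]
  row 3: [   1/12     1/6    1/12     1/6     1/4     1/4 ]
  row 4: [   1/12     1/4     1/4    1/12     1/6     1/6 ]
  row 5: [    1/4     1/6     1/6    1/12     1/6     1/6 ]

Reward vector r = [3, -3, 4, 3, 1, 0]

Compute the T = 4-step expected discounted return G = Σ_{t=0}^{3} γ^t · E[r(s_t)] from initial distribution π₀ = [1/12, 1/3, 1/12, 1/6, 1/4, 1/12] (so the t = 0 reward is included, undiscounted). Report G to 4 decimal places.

t=0: π = [0.0833, 0.3333, 0.0833, 0.1667, 0.2500, 0.0833], E[r] = 0.3333, γ^t·E[r] = 0.333333, running G = 0.333333
t=1: π = [0.1181, 0.2361, 0.2083, 0.1111, 0.1458, 0.1806], E[r] = 0.9583, γ^t·E[r] = 0.670833, running G = 1.004167
t=2: π = [0.1505, 0.2008, 0.2141, 0.1198, 0.1389, 0.1759], E[r] = 1.2037, γ^t·E[r] = 0.589815, running G = 1.593981
t=3: π = [0.1556, 0.1939, 0.2081, 0.1237, 0.1421, 0.1766], E[r] = 1.2309, γ^t·E[r] = 0.422183, running G = 2.016165

G = 2.0162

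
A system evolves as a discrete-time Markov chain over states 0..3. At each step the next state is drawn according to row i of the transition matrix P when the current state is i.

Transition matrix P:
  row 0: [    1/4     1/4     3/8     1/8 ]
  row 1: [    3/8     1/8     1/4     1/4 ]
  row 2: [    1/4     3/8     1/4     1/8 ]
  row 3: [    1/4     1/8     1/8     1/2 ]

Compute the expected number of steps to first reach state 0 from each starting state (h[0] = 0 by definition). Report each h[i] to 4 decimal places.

h = [0.0000, 3.2137, 3.5556, 3.6923]

First-step conditioning: h[0] = 0; for i ≠ 0, h[i] = 1 + Σ_k P[i][k]·h[k].
  h[1] = 1 + 1/8·h[1] + 1/4·h[2] + 1/4·h[3]
  h[2] = 1 + 3/8·h[1] + 1/4·h[2] + 1/8·h[3]
  h[3] = 1 + 1/8·h[1] + 1/8·h[2] + 1/2·h[3]
Solving the 3×3 linear system over states ≠ 0 gives exactly h = [0, 376/117, 32/9, 48/13] (h[0] = 0 is the target).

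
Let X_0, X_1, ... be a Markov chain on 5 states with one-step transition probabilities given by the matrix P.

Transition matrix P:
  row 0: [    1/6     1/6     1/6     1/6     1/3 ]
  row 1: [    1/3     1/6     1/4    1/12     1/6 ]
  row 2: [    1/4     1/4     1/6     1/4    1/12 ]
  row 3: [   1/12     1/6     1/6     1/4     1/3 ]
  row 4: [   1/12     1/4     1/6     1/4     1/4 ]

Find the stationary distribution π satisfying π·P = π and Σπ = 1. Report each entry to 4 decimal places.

Balance equations π_j = Σ_i π_i·P[i][j]:
  π_0 = 1/6·π_0 + 1/3·π_1 + 1/4·π_2 + 1/12·π_3 + 1/12·π_4
  π_1 = 1/6·π_0 + 1/6·π_1 + 1/4·π_2 + 1/6·π_3 + 1/4·π_4
  π_2 = 1/6·π_0 + 1/4·π_1 + 1/6·π_2 + 1/6·π_3 + 1/6·π_4
  π_3 = 1/6·π_0 + 1/12·π_1 + 1/4·π_2 + 1/4·π_3 + 1/4·π_4
  normalize: π_0 + π_1 + π_2 + π_3 + π_4 = 1
Solving the linear system gives exactly π = [169/943, 190/943, 173/943, 190/943, 221/943].

π = [0.1792, 0.2015, 0.1835, 0.2015, 0.2344]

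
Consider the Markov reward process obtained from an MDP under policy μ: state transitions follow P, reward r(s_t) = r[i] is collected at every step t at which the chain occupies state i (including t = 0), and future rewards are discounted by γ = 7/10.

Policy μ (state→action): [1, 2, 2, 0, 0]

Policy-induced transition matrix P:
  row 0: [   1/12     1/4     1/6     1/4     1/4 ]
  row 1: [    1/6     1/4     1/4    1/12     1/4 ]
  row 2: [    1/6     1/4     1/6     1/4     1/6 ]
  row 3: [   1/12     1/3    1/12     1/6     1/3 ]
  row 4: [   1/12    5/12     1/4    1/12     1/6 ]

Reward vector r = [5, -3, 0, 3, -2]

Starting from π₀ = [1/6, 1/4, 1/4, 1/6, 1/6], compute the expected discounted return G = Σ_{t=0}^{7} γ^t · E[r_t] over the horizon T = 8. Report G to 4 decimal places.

t=0: π = [0.1667, 0.2500, 0.2500, 0.1667, 0.1667], E[r] = 0.2500, γ^t·E[r] = 0.250000, running G = 0.250000
t=1: π = [0.1250, 0.2917, 0.1875, 0.1667, 0.2292], E[r] = -0.2083, γ^t·E[r] = -0.145833, running G = 0.104167
t=2: π = [0.1233, 0.3021, 0.1962, 0.1493, 0.2292], E[r] = -0.3003, γ^t·E[r] = -0.147170, running G = -0.043003
t=3: π = [0.1249, 0.3006, 0.1985, 0.1490, 0.2270], E[r] = -0.2846, γ^t·E[r] = -0.097610, running G = -0.140614
t=4: π = [0.1249, 0.3003, 0.1982, 0.1496, 0.2270], E[r] = -0.2811, γ^t·E[r] = -0.067493, running G = -0.208107
t=5: π = [0.1249, 0.3003, 0.1981, 0.1497, 0.2270], E[r] = -0.2816, γ^t·E[r] = -0.047332, running G = -0.255439
t=6: π = [0.1249, 0.3003, 0.1981, 0.1496, 0.2270], E[r] = -0.2818, γ^t·E[r] = -0.033148, running G = -0.288587
t=7: π = [0.1249, 0.3003, 0.1981, 0.1496, 0.2270], E[r] = -0.2817, γ^t·E[r] = -0.023202, running G = -0.311790

G = -0.3118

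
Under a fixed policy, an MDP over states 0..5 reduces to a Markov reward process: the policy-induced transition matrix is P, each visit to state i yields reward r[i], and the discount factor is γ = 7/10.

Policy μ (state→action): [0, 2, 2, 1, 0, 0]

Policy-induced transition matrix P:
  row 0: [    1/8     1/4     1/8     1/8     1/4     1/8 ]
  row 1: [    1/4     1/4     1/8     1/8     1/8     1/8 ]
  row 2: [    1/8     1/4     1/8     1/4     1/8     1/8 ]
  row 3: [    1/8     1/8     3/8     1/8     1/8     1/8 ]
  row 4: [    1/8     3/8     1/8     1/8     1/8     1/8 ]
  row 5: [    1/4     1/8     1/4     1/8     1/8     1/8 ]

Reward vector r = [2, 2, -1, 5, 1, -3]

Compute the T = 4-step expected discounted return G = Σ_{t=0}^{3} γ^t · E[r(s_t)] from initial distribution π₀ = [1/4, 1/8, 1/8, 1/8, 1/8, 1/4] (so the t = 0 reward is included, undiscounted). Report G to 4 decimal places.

G = 2.3314

t=0: π = [0.2500, 0.1250, 0.1250, 0.1250, 0.1250, 0.2500], E[r] = 0.6250, γ^t·E[r] = 0.625000, running G = 0.625000
t=1: π = [0.1719, 0.2188, 0.1875, 0.1406, 0.1563, 0.1250], E[r] = 1.0781, γ^t·E[r] = 0.754688, running G = 1.379688
t=2: π = [0.1680, 0.2363, 0.1758, 0.1484, 0.1465, 0.1250], E[r] = 1.1465, γ^t·E[r] = 0.561777, running G = 1.941465
t=3: π = [0.1702, 0.2341, 0.1777, 0.1470, 0.1460, 0.1250], E[r] = 1.1367, γ^t·E[r] = 0.389895, running G = 2.331359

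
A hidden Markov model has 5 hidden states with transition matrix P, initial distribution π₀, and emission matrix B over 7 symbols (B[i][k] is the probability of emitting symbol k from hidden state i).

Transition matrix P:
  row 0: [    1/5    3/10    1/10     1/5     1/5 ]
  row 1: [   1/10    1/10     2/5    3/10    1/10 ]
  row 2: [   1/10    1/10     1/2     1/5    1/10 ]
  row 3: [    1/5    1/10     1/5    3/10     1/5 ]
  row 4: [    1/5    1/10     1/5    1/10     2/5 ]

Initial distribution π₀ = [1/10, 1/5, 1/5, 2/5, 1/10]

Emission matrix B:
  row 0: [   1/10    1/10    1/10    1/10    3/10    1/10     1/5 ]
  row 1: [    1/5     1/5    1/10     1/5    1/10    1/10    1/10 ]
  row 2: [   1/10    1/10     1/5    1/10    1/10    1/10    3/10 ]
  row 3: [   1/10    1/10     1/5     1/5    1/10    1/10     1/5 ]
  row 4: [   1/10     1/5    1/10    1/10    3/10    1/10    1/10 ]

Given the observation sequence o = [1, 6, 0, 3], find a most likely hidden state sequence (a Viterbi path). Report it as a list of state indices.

t=0: δ = [1.000e-02, 4.000e-02, 2.000e-02, 4.000e-02, 2.000e-02]  (obs o_0=1)
t=1: δ = [1.600e-03, 4.000e-04, 4.800e-03, 2.400e-03, 8.000e-04]  ψ = [3, 1, 1, 1, 3]  (obs o_1=6)
t=2: δ = [4.800e-05, 9.600e-05, 2.400e-04, 9.600e-05, 4.800e-05]  ψ = [2, 0, 2, 2, 2]  (obs o_2=0)
t=3: δ = [2.400e-06, 4.800e-06, 1.200e-05, 9.600e-06, 2.400e-06]  ψ = [2, 2, 2, 2, 2]  (obs o_3=3)
backtrack: best end state = 2; path = [1, 2, 2, 2]

path = [1, 2, 2, 2]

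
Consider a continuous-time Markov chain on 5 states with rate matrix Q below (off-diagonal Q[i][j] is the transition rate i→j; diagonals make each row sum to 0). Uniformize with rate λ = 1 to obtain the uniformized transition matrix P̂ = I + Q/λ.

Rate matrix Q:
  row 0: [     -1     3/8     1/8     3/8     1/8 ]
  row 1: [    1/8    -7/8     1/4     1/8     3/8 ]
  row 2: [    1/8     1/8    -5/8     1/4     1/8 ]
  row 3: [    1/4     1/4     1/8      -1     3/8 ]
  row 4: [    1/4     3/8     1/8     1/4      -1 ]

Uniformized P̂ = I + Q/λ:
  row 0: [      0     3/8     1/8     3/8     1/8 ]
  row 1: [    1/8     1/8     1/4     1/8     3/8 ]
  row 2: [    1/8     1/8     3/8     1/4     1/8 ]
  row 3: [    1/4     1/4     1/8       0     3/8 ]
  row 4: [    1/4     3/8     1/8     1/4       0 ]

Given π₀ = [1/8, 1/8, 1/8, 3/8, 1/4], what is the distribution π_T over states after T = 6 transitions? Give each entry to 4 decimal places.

t=0: π = [0.1250, 0.1250, 0.1250, 0.3750, 0.2500]
t=1: π = [0.1875, 0.2656, 0.1719, 0.1563, 0.2188]
t=2: π = [0.1484, 0.2461, 0.2012, 0.2012, 0.2031]
t=3: π = [0.1570, 0.2380, 0.2061, 0.1875, 0.2114]
t=4: π = [0.1552, 0.2405, 0.2063, 0.1930, 0.2050]
t=5: π = [0.1553, 0.2392, 0.2066, 0.1911, 0.2078]
t=6: π = [0.1554, 0.2397, 0.2066, 0.1917, 0.2066]

π = [0.1554, 0.2397, 0.2066, 0.1917, 0.2066]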